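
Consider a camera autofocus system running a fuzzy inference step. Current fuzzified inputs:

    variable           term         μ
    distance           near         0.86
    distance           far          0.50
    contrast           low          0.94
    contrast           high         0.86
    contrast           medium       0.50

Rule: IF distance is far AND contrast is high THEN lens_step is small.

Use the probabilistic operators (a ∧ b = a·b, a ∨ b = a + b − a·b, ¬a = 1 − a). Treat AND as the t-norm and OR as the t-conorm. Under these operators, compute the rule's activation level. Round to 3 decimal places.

0.430

firing strength: far=0.50, high=0.86; AND[a·b] → w = 0.4300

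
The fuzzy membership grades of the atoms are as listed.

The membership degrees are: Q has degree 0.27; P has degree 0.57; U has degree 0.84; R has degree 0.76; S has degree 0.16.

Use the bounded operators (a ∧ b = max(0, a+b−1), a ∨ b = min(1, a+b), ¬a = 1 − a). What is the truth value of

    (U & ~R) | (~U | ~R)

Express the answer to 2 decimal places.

0.48

~R = 1 − 0.76 = 0.24
U & ~R = max(0, a+b−1) on (0.84, 0.24) = 0.08
~U = 1 − 0.84 = 0.16
~R = 1 − 0.76 = 0.24
~U | ~R = min(1, a+b) on (0.16, 0.24) = 0.40
(U & ~R) | (~U | ~R) = min(1, a+b) on (0.08, 0.40) = 0.48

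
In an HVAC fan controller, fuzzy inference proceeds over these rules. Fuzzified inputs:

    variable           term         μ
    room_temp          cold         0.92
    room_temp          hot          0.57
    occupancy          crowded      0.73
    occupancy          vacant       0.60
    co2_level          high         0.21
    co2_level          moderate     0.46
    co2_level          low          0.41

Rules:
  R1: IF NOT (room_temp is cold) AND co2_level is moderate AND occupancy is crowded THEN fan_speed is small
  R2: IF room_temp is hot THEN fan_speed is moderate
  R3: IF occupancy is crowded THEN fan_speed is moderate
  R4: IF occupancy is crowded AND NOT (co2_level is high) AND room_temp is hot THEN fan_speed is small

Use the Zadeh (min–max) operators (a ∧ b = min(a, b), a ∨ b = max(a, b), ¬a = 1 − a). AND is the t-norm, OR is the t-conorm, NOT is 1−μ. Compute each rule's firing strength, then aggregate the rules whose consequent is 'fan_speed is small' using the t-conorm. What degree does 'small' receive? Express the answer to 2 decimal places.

0.57

R1: ¬cold=1−0.92=0.08, moderate=0.46, crowded=0.73; AND[min(a, b)] → w = 0.08
R2: hot=0.57 → w = 0.57
R3: crowded=0.73 → w = 0.73
R4: crowded=0.73, ¬high=1−0.21=0.79, hot=0.57; AND[min(a, b)] → w = 0.57
Rules with consequent 'small': {R1, R4} → strengths 0.08, 0.57
Aggregate via t-conorm [max(a, b)]: 0.57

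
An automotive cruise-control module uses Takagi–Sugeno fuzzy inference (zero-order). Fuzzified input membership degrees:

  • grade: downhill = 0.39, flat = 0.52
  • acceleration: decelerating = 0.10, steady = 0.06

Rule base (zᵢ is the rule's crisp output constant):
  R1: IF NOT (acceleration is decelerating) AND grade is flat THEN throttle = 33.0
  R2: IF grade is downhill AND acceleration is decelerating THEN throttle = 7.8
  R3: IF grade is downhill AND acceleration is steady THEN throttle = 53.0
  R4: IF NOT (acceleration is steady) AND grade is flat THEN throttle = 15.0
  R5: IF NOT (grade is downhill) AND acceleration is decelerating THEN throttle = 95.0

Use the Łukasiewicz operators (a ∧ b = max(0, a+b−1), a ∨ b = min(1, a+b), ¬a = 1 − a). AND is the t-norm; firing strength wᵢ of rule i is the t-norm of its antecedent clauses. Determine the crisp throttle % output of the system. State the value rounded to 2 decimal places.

R1 (z=33.0): ¬decelerating=1−0.10=0.90, flat=0.52; AND[max(0, a+b−1)] → w = 0.42
R2 (z=7.8): downhill=0.39, decelerating=0.10; AND[max(0, a+b−1)] → w = 0.00
R3 (z=53.0): downhill=0.39, steady=0.06; AND[max(0, a+b−1)] → w = 0.00
R4 (z=15.0): ¬steady=1−0.06=0.94, flat=0.52; AND[max(0, a+b−1)] → w = 0.46
R5 (z=95.0): ¬downhill=1−0.39=0.61, decelerating=0.10; AND[max(0, a+b−1)] → w = 0.00
Weighted average = (0.42·33.0 + 0.00·7.8 + 0.00·53.0 + 0.46·15.0 + 0.00·95.0) / (0.42 + 0.00 + 0.00 + 0.46 + 0.00)
  = 20.7600 / 0.8800 = 23.59

23.59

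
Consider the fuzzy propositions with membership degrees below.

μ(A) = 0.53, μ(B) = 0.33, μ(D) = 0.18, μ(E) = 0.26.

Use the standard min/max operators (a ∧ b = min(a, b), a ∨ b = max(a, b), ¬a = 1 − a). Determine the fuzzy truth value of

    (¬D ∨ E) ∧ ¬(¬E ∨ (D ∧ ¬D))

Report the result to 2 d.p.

¬D = 1 − 0.18 = 0.82
¬D ∨ E = max(a, b) on (0.82, 0.26) = 0.82
¬E = 1 − 0.26 = 0.74
¬D = 1 − 0.18 = 0.82
D ∧ ¬D = min(a, b) on (0.18, 0.82) = 0.18
¬E ∨ (D ∧ ¬D) = max(a, b) on (0.74, 0.18) = 0.74
¬(¬E ∨ (D ∧ ¬D)) = 1 − 0.74 = 0.26
(¬D ∨ E) ∧ ¬(¬E ∨ (D ∧ ¬D)) = min(a, b) on (0.82, 0.26) = 0.26

0.26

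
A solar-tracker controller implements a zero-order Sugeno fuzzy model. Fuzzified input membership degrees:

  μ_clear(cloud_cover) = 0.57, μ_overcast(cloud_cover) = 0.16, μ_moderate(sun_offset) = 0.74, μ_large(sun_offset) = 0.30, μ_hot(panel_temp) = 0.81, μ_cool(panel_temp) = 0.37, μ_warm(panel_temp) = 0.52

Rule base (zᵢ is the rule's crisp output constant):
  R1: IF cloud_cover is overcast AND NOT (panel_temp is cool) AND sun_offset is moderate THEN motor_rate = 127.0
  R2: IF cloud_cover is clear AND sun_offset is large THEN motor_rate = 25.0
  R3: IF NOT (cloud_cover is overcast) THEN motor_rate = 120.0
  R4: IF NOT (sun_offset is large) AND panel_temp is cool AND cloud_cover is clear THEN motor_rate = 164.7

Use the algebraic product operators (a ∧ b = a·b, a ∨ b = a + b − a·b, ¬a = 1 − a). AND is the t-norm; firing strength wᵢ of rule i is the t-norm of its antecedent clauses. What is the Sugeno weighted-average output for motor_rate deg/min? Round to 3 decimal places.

112.602

R1 (z=127.0): overcast=0.16, ¬cool=1−0.37=0.63, moderate=0.74; AND[a·b] → w = 0.0746
R2 (z=25.0): clear=0.57, large=0.30; AND[a·b] → w = 0.1710
R3 (z=120.0): ¬overcast=1−0.16=0.84 → w = 0.8400
R4 (z=164.7): ¬large=1−0.30=0.70, cool=0.37, clear=0.57; AND[a·b] → w = 0.1476
Weighted average = (0.0746·127.0 + 0.1710·25.0 + 0.8400·120.0 + 0.1476·164.7) / (0.0746 + 0.1710 + 0.8400 + 0.1476)
  = 138.8628 / 1.2332 = 112.602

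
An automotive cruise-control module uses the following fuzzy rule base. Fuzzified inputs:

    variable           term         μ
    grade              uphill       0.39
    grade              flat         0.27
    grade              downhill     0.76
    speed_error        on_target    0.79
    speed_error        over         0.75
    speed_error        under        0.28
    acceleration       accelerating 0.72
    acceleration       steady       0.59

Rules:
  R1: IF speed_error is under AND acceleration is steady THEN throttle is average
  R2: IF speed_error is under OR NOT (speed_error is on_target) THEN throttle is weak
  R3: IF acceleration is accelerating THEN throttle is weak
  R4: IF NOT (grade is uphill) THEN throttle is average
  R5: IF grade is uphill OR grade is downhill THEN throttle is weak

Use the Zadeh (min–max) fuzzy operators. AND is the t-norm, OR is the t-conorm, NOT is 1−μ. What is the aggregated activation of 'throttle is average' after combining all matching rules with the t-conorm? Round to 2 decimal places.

R1: under=0.28, steady=0.59; AND[min(a, b)] → w = 0.28
R2: under=0.28, ¬on_target=1−0.79=0.21; OR[max(a, b)] → w = 0.28
R3: accelerating=0.72 → w = 0.72
R4: ¬uphill=1−0.39=0.61 → w = 0.61
R5: uphill=0.39, downhill=0.76; OR[max(a, b)] → w = 0.76
Rules with consequent 'average': {R1, R4} → strengths 0.28, 0.61
Aggregate via t-conorm [max(a, b)]: 0.61

0.61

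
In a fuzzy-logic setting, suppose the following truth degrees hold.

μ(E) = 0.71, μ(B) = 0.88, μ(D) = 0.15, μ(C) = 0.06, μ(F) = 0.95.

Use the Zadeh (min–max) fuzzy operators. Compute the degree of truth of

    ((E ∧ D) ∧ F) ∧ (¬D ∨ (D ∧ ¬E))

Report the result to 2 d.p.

E ∧ D = min(a, b) on (0.71, 0.15) = 0.15
(E ∧ D) ∧ F = min(a, b) on (0.15, 0.95) = 0.15
¬D = 1 − 0.15 = 0.85
¬E = 1 − 0.71 = 0.29
D ∧ ¬E = min(a, b) on (0.15, 0.29) = 0.15
¬D ∨ (D ∧ ¬E) = max(a, b) on (0.85, 0.15) = 0.85
((E ∧ D) ∧ F) ∧ (¬D ∨ (D ∧ ¬E)) = min(a, b) on (0.15, 0.85) = 0.15

0.15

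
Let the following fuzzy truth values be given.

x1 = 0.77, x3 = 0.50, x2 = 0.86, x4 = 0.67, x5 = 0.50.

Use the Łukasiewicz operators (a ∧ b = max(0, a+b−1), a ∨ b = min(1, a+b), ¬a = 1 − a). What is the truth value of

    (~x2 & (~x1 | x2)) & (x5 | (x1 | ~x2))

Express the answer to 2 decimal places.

~x2 = 1 − 0.86 = 0.14
~x1 = 1 − 0.77 = 0.23
~x1 | x2 = min(1, a+b) on (0.23, 0.86) = 1.00
~x2 & (~x1 | x2) = max(0, a+b−1) on (0.14, 1.00) = 0.14
~x2 = 1 − 0.86 = 0.14
x1 | ~x2 = min(1, a+b) on (0.77, 0.14) = 0.91
x5 | (x1 | ~x2) = min(1, a+b) on (0.50, 0.91) = 1.00
(~x2 & (~x1 | x2)) & (x5 | (x1 | ~x2)) = max(0, a+b−1) on (0.14, 1.00) = 0.14

0.14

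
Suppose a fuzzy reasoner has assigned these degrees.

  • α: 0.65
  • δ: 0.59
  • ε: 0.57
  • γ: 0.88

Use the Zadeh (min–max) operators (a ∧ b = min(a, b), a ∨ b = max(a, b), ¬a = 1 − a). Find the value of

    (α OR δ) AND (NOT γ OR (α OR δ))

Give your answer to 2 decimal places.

0.65

α OR δ = max(a, b) on (0.65, 0.59) = 0.65
NOT γ = 1 − 0.88 = 0.12
α OR δ = max(a, b) on (0.65, 0.59) = 0.65
NOT γ OR (α OR δ) = max(a, b) on (0.12, 0.65) = 0.65
(α OR δ) AND (NOT γ OR (α OR δ)) = min(a, b) on (0.65, 0.65) = 0.65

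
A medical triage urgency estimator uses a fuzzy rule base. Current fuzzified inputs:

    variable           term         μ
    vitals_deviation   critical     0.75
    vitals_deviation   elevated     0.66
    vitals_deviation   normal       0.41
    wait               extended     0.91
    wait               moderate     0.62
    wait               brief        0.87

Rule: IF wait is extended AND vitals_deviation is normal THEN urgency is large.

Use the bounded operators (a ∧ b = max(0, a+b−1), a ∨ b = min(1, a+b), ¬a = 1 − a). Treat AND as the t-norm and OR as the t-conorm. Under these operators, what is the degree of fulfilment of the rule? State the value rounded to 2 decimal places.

firing strength: extended=0.91, normal=0.41; AND[max(0, a+b−1)] → w = 0.32

0.32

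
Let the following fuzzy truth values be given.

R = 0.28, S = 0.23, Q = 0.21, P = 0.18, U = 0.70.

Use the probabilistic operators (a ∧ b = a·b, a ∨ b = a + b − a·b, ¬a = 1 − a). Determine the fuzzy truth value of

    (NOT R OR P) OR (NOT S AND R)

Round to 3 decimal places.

0.820

NOT R = 1 − 0.2800 = 0.7200
NOT R OR P = a + b − a·b on (0.7200, 0.1800) = 0.7704
NOT S = 1 − 0.2300 = 0.7700
NOT S AND R = a·b on (0.7700, 0.2800) = 0.2156
(NOT R OR P) OR (NOT S AND R) = a + b − a·b on (0.7704, 0.2156) = 0.8199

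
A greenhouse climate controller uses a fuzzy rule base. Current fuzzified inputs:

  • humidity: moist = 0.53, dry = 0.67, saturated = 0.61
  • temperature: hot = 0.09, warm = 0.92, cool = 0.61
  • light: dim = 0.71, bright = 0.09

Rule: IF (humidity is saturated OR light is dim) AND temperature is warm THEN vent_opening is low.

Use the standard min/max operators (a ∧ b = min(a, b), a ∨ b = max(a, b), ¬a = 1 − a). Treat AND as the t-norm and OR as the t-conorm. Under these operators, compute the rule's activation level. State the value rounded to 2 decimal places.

firing strength: (saturated=0.61 OR dim=0.71) = 0.71; AND[min(a, b)] with warm=0.92 → w = 0.71

0.71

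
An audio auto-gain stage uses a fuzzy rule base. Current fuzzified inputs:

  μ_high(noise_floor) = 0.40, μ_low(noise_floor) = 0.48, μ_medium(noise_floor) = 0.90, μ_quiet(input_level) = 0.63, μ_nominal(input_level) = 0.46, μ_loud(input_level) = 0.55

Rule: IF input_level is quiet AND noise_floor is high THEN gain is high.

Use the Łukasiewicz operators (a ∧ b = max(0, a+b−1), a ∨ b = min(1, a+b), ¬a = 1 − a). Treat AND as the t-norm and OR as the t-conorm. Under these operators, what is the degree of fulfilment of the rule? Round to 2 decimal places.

0.03

firing strength: quiet=0.63, high=0.40; AND[max(0, a+b−1)] → w = 0.03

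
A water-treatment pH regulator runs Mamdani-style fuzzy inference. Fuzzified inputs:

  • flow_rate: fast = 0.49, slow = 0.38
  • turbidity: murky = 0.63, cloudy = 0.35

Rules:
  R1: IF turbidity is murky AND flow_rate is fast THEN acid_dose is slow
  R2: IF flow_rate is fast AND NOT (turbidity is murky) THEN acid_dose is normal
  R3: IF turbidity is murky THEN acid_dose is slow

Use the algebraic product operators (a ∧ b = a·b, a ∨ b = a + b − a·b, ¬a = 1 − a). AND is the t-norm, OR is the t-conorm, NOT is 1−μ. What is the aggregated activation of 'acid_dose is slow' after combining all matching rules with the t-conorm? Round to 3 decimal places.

R1: murky=0.63, fast=0.49; AND[a·b] → w = 0.3087
R2: fast=0.49, ¬murky=1−0.63=0.37; AND[a·b] → w = 0.1813
R3: murky=0.63 → w = 0.6300
Rules with consequent 'slow': {R1, R3} → strengths 0.3087, 0.6300
Aggregate via t-conorm [a + b − a·b]: 0.7442

0.744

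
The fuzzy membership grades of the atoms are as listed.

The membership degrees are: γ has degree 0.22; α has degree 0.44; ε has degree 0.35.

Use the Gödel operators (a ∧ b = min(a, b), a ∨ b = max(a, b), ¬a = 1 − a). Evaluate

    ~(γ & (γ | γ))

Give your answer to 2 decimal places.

0.78

γ | γ = max(a, b) on (0.22, 0.22) = 0.22
γ & (γ | γ) = min(a, b) on (0.22, 0.22) = 0.22
~(γ & (γ | γ)) = 1 − 0.22 = 0.78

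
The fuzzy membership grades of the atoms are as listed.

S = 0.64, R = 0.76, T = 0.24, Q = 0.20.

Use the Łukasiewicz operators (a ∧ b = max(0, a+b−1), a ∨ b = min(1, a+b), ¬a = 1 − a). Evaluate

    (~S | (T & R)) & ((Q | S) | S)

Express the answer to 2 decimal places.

~S = 1 − 0.64 = 0.36
T & R = max(0, a+b−1) on (0.24, 0.76) = 0.00
~S | (T & R) = min(1, a+b) on (0.36, 0.00) = 0.36
Q | S = min(1, a+b) on (0.20, 0.64) = 0.84
(Q | S) | S = min(1, a+b) on (0.84, 0.64) = 1.00
(~S | (T & R)) & ((Q | S) | S) = max(0, a+b−1) on (0.36, 1.00) = 0.36

0.36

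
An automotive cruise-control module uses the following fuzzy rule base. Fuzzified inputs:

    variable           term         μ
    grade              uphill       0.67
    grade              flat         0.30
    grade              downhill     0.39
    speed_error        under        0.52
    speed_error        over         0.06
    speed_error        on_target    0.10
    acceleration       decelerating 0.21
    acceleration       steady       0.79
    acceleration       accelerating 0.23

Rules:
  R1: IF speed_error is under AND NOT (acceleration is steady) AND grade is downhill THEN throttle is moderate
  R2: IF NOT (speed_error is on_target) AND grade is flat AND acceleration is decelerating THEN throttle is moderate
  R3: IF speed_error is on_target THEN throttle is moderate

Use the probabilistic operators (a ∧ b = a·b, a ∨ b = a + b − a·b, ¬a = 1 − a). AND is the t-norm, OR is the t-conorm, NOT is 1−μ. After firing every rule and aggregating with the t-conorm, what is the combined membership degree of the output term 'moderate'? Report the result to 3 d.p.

R1: under=0.52, ¬steady=1−0.79=0.21, downhill=0.39; AND[a·b] → w = 0.0426
R2: ¬on_target=1−0.10=0.90, flat=0.30, decelerating=0.21; AND[a·b] → w = 0.0567
R3: on_target=0.10 → w = 0.1000
Rules with consequent 'moderate': {R1, R2, R3} → strengths 0.0426, 0.0567, 0.1000
Aggregate via t-conorm [a + b − a·b]: 0.1872

0.187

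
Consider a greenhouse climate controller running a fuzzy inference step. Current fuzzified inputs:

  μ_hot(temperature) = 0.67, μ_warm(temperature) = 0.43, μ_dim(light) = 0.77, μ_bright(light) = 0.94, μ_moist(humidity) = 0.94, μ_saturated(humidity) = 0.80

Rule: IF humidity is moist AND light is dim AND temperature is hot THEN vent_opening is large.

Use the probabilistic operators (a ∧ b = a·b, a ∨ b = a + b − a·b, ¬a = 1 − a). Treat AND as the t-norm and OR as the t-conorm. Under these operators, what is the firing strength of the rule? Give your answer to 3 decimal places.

firing strength: moist=0.94, dim=0.77, hot=0.67; AND[a·b] → w = 0.4849

0.485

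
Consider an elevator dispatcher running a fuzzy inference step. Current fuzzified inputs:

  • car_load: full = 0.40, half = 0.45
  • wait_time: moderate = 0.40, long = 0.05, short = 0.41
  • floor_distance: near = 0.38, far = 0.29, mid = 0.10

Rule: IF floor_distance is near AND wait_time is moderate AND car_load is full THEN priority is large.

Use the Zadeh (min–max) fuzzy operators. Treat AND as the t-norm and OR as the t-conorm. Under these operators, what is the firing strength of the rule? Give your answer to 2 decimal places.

firing strength: near=0.38, moderate=0.40, full=0.40; AND[min(a, b)] → w = 0.38

0.38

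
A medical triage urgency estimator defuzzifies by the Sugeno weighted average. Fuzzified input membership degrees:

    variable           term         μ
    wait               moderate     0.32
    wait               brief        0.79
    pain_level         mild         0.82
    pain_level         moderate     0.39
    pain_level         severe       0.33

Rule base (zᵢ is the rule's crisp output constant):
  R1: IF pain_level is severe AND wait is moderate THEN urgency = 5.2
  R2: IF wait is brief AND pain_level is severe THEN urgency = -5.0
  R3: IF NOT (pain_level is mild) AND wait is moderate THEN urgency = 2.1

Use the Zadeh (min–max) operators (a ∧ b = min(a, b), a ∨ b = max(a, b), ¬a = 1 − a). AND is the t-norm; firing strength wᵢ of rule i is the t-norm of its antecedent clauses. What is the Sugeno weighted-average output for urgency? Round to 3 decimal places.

R1 (z=5.2): severe=0.33, moderate=0.32; AND[min(a, b)] → w = 0.32
R2 (z=-5.0): brief=0.79, severe=0.33; AND[min(a, b)] → w = 0.33
R3 (z=2.1): ¬mild=1−0.82=0.18, moderate=0.32; AND[min(a, b)] → w = 0.18
Weighted average = (0.32·5.2 + 0.33·-5.0 + 0.18·2.1) / (0.32 + 0.33 + 0.18)
  = 0.3920 / 0.8300 = 0.472

0.472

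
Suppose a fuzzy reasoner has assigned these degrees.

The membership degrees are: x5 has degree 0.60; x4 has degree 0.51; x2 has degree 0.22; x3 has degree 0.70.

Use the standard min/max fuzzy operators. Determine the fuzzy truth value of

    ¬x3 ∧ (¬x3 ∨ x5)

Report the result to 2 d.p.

¬x3 = 1 − 0.70 = 0.30
¬x3 = 1 − 0.70 = 0.30
¬x3 ∨ x5 = max(a, b) on (0.30, 0.60) = 0.60
¬x3 ∧ (¬x3 ∨ x5) = min(a, b) on (0.30, 0.60) = 0.30

0.30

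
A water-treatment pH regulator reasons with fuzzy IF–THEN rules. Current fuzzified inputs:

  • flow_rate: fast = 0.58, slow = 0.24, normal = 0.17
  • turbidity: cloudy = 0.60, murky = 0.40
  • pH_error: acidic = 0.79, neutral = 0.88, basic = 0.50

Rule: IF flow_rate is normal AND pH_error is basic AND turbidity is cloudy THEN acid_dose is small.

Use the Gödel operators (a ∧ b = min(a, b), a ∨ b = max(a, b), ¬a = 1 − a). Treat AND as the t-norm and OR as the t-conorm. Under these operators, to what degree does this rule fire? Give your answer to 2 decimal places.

firing strength: normal=0.17, basic=0.50, cloudy=0.60; AND[min(a, b)] → w = 0.17

0.17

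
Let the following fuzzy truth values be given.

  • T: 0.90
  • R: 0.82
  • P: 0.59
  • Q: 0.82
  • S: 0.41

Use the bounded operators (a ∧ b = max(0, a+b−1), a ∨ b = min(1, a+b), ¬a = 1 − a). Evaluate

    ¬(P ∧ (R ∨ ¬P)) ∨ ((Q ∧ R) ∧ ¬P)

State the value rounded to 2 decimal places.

0.46

¬P = 1 − 0.59 = 0.41
R ∨ ¬P = min(1, a+b) on (0.82, 0.41) = 1.00
P ∧ (R ∨ ¬P) = max(0, a+b−1) on (0.59, 1.00) = 0.59
¬(P ∧ (R ∨ ¬P)) = 1 − 0.59 = 0.41
Q ∧ R = max(0, a+b−1) on (0.82, 0.82) = 0.64
¬P = 1 − 0.59 = 0.41
(Q ∧ R) ∧ ¬P = max(0, a+b−1) on (0.64, 0.41) = 0.05
¬(P ∧ (R ∨ ¬P)) ∨ ((Q ∧ R) ∧ ¬P) = min(1, a+b) on (0.41, 0.05) = 0.46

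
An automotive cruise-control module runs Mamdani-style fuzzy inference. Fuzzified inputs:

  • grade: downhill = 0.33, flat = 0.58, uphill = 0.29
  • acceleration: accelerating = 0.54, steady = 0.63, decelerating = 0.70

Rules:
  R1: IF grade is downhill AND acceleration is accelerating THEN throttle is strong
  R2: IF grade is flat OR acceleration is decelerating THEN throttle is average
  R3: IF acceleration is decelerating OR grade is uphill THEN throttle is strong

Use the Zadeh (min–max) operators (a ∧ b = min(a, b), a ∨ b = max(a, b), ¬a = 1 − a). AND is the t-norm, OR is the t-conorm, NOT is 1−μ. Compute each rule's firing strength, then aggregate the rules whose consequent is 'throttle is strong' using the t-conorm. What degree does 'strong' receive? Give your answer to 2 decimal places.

0.70

R1: downhill=0.33, accelerating=0.54; AND[min(a, b)] → w = 0.33
R2: flat=0.58, decelerating=0.70; OR[max(a, b)] → w = 0.70
R3: decelerating=0.70, uphill=0.29; OR[max(a, b)] → w = 0.70
Rules with consequent 'strong': {R1, R3} → strengths 0.33, 0.70
Aggregate via t-conorm [max(a, b)]: 0.70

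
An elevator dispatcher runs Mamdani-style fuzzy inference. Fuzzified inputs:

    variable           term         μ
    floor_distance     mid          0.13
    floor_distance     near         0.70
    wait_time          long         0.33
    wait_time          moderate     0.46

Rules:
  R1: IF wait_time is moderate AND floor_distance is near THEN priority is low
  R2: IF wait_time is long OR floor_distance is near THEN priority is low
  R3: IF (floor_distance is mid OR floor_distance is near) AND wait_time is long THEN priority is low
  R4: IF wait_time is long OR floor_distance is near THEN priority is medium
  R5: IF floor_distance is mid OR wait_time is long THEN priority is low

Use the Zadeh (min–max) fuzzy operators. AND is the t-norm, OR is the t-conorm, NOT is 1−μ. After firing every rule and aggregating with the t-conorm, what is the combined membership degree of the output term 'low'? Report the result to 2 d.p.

0.70

R1: moderate=0.46, near=0.70; AND[min(a, b)] → w = 0.46
R2: long=0.33, near=0.70; OR[max(a, b)] → w = 0.70
R3: (mid=0.13 OR near=0.70) = 0.70; AND[min(a, b)] with long=0.33 → w = 0.33
R4: long=0.33, near=0.70; OR[max(a, b)] → w = 0.70
R5: mid=0.13, long=0.33; OR[max(a, b)] → w = 0.33
Rules with consequent 'low': {R1, R2, R3, R5} → strengths 0.46, 0.70, 0.33, 0.33
Aggregate via t-conorm [max(a, b)]: 0.70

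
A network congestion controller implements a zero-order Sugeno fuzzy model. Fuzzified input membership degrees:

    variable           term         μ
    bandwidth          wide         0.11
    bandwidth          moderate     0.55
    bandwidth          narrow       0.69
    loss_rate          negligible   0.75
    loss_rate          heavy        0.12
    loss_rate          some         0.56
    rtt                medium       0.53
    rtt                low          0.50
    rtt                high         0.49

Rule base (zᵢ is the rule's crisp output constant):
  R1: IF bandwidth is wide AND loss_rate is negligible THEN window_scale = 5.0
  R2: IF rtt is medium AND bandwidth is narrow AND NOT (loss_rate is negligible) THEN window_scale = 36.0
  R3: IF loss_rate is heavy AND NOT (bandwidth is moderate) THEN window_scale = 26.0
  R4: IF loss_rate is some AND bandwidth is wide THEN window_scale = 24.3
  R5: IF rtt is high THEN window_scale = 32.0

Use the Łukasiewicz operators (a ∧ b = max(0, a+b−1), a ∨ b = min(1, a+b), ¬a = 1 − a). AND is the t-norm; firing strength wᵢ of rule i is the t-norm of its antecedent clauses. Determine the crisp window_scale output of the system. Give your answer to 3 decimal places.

R1 (z=5.0): wide=0.11, negligible=0.75; AND[max(0, a+b−1)] → w = 0.00
R2 (z=36.0): medium=0.53, narrow=0.69, ¬negligible=1−0.75=0.25; AND[max(0, a+b−1)] → w = 0.00
R3 (z=26.0): heavy=0.12, ¬moderate=1−0.55=0.45; AND[max(0, a+b−1)] → w = 0.00
R4 (z=24.3): some=0.56, wide=0.11; AND[max(0, a+b−1)] → w = 0.00
R5 (z=32.0): high=0.49 → w = 0.49
Weighted average = (0.00·5.0 + 0.00·36.0 + 0.00·26.0 + 0.00·24.3 + 0.49·32.0) / (0.00 + 0.00 + 0.00 + 0.00 + 0.49)
  = 15.6800 / 0.4900 = 32.000

32.000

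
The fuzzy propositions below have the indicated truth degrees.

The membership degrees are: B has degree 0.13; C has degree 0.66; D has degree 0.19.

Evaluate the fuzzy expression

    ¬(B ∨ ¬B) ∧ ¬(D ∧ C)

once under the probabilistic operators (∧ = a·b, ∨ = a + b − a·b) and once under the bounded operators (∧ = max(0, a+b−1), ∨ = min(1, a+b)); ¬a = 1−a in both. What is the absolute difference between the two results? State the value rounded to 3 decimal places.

0.099

Under probabilistic:
  ¬B = 1 − 0.1300 = 0.8700
  B ∨ ¬B = a + b − a·b on (0.1300, 0.8700) = 0.8869
  ¬(B ∨ ¬B) = 1 − 0.8869 = 0.1131
  D ∧ C = a·b on (0.1900, 0.6600) = 0.1254
  ¬(D ∧ C) = 1 − 0.1254 = 0.8746
  ¬(B ∨ ¬B) ∧ ¬(D ∧ C) = a·b on (0.1131, 0.8746) = 0.0989
  → value = 0.0989
Under bounded:
  ¬B = 1 − 0.13 = 0.87
  B ∨ ¬B = min(1, a+b) on (0.13, 0.87) = 1.00
  ¬(B ∨ ¬B) = 1 − 1.00 = 0.00
  D ∧ C = max(0, a+b−1) on (0.19, 0.66) = 0.00
  ¬(D ∧ C) = 1 − 0.00 = 1.00
  ¬(B ∨ ¬B) ∧ ¬(D ∧ C) = max(0, a+b−1) on (0.00, 1.00) = 0.00
  → value = 0.0000
|0.0989 − 0.0000| = 0.099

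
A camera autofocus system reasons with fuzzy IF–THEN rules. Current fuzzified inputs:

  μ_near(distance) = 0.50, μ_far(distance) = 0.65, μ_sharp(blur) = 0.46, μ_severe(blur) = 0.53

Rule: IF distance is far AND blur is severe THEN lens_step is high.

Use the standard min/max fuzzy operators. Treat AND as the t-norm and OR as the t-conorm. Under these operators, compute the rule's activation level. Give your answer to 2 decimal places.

0.53

firing strength: far=0.65, severe=0.53; AND[min(a, b)] → w = 0.53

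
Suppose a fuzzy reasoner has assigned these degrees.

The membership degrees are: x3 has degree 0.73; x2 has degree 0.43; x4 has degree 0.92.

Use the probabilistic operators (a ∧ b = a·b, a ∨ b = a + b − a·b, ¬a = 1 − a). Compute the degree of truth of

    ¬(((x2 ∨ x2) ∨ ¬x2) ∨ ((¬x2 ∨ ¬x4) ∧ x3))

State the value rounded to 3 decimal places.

0.078

x2 ∨ x2 = a + b − a·b on (0.4300, 0.4300) = 0.6751
¬x2 = 1 − 0.4300 = 0.5700
(x2 ∨ x2) ∨ ¬x2 = a + b − a·b on (0.6751, 0.5700) = 0.8603
¬x2 = 1 − 0.4300 = 0.5700
¬x4 = 1 − 0.9200 = 0.0800
¬x2 ∨ ¬x4 = a + b − a·b on (0.5700, 0.0800) = 0.6044
(¬x2 ∨ ¬x4) ∧ x3 = a·b on (0.6044, 0.7300) = 0.4412
((x2 ∨ x2) ∨ ¬x2) ∨ ((¬x2 ∨ ¬x4) ∧ x3) = a + b − a·b on (0.8603, 0.4412) = 0.9219
¬(((x2 ∨ x2) ∨ ¬x2) ∨ ((¬x2 ∨ ¬x4) ∧ x3)) = 1 − 0.9219 = 0.0781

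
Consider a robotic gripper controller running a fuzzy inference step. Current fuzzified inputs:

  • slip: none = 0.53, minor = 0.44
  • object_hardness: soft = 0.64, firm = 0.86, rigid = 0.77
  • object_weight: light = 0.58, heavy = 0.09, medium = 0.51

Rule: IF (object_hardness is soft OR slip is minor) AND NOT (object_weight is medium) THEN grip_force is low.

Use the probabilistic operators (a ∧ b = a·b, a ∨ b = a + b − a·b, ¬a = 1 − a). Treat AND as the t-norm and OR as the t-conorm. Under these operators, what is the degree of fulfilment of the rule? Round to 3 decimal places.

firing strength: (soft=0.64 OR minor=0.44) = 0.7984; AND[a·b] with ¬medium=1−0.51=0.49 → w = 0.3912

0.391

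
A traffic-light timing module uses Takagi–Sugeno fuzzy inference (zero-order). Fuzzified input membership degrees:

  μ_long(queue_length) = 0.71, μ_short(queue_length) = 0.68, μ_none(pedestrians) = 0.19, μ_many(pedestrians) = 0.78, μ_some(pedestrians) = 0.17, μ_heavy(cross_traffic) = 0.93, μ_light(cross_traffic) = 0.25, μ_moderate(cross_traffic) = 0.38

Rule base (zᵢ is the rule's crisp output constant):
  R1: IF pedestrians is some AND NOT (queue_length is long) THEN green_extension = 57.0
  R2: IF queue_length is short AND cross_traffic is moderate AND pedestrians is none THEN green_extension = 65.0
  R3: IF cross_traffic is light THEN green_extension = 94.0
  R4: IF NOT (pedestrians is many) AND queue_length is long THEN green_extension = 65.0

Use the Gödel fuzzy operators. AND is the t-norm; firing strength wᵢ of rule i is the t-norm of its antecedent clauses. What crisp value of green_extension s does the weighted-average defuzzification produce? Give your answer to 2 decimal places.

R1 (z=57.0): some=0.17, ¬long=1−0.71=0.29; AND[min(a, b)] → w = 0.17
R2 (z=65.0): short=0.68, moderate=0.38, none=0.19; AND[min(a, b)] → w = 0.19
R3 (z=94.0): light=0.25 → w = 0.25
R4 (z=65.0): ¬many=1−0.78=0.22, long=0.71; AND[min(a, b)] → w = 0.22
Weighted average = (0.17·57.0 + 0.19·65.0 + 0.25·94.0 + 0.22·65.0) / (0.17 + 0.19 + 0.25 + 0.22)
  = 59.8400 / 0.8300 = 72.10

72.10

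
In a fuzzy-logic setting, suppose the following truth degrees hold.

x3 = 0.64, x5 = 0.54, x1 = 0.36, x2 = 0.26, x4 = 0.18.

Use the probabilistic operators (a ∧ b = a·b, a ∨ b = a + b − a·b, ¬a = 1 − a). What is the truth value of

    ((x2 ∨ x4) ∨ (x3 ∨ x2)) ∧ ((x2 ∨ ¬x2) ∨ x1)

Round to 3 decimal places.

0.735

x2 ∨ x4 = a + b − a·b on (0.2600, 0.1800) = 0.3932
x3 ∨ x2 = a + b − a·b on (0.6400, 0.2600) = 0.7336
(x2 ∨ x4) ∨ (x3 ∨ x2) = a + b − a·b on (0.3932, 0.7336) = 0.8383
¬x2 = 1 − 0.2600 = 0.7400
x2 ∨ ¬x2 = a + b − a·b on (0.2600, 0.7400) = 0.8076
(x2 ∨ ¬x2) ∨ x1 = a + b − a·b on (0.8076, 0.3600) = 0.8769
((x2 ∨ x4) ∨ (x3 ∨ x2)) ∧ ((x2 ∨ ¬x2) ∨ x1) = a·b on (0.8383, 0.8769) = 0.7351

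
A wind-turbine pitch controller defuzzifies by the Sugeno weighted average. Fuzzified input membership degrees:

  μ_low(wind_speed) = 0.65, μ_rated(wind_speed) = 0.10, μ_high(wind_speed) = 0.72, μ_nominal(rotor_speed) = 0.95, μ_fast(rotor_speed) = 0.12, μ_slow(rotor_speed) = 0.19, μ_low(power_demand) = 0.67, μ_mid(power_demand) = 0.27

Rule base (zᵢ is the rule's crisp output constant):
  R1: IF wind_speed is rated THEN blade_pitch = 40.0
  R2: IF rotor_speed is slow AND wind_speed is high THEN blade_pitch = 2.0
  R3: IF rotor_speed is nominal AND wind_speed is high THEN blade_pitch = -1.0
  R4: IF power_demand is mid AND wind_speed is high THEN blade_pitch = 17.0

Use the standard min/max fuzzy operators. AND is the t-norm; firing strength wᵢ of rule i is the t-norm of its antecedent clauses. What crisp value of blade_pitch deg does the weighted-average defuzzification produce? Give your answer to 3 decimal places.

6.445

R1 (z=40.0): rated=0.10 → w = 0.10
R2 (z=2.0): slow=0.19, high=0.72; AND[min(a, b)] → w = 0.19
R3 (z=-1.0): nominal=0.95, high=0.72; AND[min(a, b)] → w = 0.72
R4 (z=17.0): mid=0.27, high=0.72; AND[min(a, b)] → w = 0.27
Weighted average = (0.10·40.0 + 0.19·2.0 + 0.72·-1.0 + 0.27·17.0) / (0.10 + 0.19 + 0.72 + 0.27)
  = 8.2500 / 1.2800 = 6.445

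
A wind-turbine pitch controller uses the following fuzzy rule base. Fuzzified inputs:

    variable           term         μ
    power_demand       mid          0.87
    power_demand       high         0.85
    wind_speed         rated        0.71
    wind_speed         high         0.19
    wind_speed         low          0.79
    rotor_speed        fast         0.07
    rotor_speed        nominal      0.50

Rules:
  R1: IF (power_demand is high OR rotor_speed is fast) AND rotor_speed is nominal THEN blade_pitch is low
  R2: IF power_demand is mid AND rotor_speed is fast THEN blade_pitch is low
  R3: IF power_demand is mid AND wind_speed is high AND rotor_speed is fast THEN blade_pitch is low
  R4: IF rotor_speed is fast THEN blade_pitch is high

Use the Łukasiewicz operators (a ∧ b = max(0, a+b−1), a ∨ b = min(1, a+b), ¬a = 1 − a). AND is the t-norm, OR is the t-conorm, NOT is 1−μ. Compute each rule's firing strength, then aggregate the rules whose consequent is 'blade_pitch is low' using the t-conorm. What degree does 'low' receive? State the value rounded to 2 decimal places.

R1: (high=0.85 OR fast=0.07) = 0.92; AND[max(0, a+b−1)] with nominal=0.50 → w = 0.42
R2: mid=0.87, fast=0.07; AND[max(0, a+b−1)] → w = 0.00
R3: mid=0.87, high=0.19, fast=0.07; AND[max(0, a+b−1)] → w = 0.00
R4: fast=0.07 → w = 0.07
Rules with consequent 'low': {R1, R2, R3} → strengths 0.42, 0.00, 0.00
Aggregate via t-conorm [min(1, a+b)]: 0.42

0.42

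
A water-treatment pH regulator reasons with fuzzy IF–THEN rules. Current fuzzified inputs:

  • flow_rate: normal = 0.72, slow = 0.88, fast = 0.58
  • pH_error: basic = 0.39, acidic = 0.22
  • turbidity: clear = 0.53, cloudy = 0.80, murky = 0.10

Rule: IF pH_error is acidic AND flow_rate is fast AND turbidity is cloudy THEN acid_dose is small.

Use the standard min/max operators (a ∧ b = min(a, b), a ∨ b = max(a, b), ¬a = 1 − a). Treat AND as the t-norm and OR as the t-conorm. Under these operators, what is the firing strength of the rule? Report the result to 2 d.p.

firing strength: acidic=0.22, fast=0.58, cloudy=0.80; AND[min(a, b)] → w = 0.22

0.22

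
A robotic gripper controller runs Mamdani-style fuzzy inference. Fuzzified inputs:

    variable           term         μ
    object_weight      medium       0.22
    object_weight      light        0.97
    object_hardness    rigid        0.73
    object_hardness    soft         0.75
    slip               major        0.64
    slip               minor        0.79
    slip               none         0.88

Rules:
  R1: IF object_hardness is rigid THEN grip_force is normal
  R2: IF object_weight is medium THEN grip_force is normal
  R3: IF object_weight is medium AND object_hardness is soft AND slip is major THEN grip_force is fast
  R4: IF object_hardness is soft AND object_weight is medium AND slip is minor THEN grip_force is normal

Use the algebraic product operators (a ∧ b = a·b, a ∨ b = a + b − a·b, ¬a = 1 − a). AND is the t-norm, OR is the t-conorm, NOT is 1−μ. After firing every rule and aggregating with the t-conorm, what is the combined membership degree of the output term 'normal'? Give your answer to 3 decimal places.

0.817

R1: rigid=0.73 → w = 0.7300
R2: medium=0.22 → w = 0.2200
R3: medium=0.22, soft=0.75, major=0.64; AND[a·b] → w = 0.1056
R4: soft=0.75, medium=0.22, minor=0.79; AND[a·b] → w = 0.1304
Rules with consequent 'normal': {R1, R2, R4} → strengths 0.7300, 0.2200, 0.1304
Aggregate via t-conorm [a + b − a·b]: 0.8169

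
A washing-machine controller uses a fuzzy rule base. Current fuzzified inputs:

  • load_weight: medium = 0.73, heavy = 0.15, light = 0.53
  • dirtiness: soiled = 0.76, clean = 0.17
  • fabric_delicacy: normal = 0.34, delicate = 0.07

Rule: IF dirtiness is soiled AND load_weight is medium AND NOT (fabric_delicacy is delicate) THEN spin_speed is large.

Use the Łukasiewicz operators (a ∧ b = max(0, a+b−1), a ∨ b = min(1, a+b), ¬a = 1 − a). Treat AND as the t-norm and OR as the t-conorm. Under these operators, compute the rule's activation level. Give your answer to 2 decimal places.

0.42

firing strength: soiled=0.76, medium=0.73, ¬delicate=1−0.07=0.93; AND[max(0, a+b−1)] → w = 0.42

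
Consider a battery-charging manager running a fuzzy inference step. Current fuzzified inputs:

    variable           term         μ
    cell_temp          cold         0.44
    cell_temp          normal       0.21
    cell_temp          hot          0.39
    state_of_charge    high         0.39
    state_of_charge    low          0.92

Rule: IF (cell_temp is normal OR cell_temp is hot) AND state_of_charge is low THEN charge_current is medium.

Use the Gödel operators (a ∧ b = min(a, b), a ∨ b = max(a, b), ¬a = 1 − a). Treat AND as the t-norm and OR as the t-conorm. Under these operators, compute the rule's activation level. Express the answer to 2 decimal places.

0.39

firing strength: (normal=0.21 OR hot=0.39) = 0.39; AND[min(a, b)] with low=0.92 → w = 0.39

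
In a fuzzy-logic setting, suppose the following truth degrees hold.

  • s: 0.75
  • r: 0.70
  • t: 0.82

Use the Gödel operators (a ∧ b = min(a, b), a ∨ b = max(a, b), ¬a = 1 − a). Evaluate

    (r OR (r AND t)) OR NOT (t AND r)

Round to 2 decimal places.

r AND t = min(a, b) on (0.70, 0.82) = 0.70
r OR (r AND t) = max(a, b) on (0.70, 0.70) = 0.70
t AND r = min(a, b) on (0.82, 0.70) = 0.70
NOT (t AND r) = 1 − 0.70 = 0.30
(r OR (r AND t)) OR NOT (t AND r) = max(a, b) on (0.70, 0.30) = 0.70

0.70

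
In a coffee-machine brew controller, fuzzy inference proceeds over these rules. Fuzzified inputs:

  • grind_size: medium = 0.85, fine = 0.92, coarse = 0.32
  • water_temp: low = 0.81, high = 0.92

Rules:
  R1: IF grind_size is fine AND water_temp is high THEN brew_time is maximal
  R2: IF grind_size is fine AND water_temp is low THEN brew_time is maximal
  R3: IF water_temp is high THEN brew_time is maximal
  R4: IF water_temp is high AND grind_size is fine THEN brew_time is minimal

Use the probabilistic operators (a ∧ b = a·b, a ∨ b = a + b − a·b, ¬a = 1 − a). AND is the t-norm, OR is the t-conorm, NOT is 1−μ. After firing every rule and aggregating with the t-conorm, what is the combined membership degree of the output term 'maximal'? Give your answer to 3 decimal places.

R1: fine=0.92, high=0.92; AND[a·b] → w = 0.8464
R2: fine=0.92, low=0.81; AND[a·b] → w = 0.7452
R3: high=0.92 → w = 0.9200
R4: high=0.92, fine=0.92; AND[a·b] → w = 0.8464
Rules with consequent 'maximal': {R1, R2, R3} → strengths 0.8464, 0.7452, 0.9200
Aggregate via t-conorm [a + b − a·b]: 0.9969

0.997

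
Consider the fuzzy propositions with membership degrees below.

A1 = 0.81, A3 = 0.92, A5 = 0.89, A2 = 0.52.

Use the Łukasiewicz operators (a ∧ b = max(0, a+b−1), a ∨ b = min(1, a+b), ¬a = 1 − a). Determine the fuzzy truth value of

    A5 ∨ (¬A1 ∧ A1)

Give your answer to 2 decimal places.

¬A1 = 1 − 0.81 = 0.19
¬A1 ∧ A1 = max(0, a+b−1) on (0.19, 0.81) = 0.00
A5 ∨ (¬A1 ∧ A1) = min(1, a+b) on (0.89, 0.00) = 0.89

0.89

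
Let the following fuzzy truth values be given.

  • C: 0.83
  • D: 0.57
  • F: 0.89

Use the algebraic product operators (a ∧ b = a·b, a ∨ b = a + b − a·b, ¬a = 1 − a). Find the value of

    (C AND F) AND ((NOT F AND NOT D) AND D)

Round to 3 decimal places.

C AND F = a·b on (0.8300, 0.8900) = 0.7387
NOT F = 1 − 0.8900 = 0.1100
NOT D = 1 − 0.5700 = 0.4300
NOT F AND NOT D = a·b on (0.1100, 0.4300) = 0.0473
(NOT F AND NOT D) AND D = a·b on (0.0473, 0.5700) = 0.0270
(C AND F) AND ((NOT F AND NOT D) AND D) = a·b on (0.7387, 0.0270) = 0.0199

0.020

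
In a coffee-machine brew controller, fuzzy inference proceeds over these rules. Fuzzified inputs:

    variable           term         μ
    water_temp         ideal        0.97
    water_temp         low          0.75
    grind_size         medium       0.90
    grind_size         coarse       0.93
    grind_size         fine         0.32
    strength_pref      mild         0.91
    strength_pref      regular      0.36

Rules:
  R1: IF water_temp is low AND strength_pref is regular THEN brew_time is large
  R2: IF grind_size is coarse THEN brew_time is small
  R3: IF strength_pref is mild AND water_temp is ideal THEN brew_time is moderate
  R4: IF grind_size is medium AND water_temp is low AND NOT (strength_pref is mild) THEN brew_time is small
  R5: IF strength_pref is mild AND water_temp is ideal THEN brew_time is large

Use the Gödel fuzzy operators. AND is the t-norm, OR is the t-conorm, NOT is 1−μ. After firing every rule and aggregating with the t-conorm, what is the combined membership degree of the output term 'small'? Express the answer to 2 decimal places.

R1: low=0.75, regular=0.36; AND[min(a, b)] → w = 0.36
R2: coarse=0.93 → w = 0.93
R3: mild=0.91, ideal=0.97; AND[min(a, b)] → w = 0.91
R4: medium=0.90, low=0.75, ¬mild=1−0.91=0.09; AND[min(a, b)] → w = 0.09
R5: mild=0.91, ideal=0.97; AND[min(a, b)] → w = 0.91
Rules with consequent 'small': {R2, R4} → strengths 0.93, 0.09
Aggregate via t-conorm [max(a, b)]: 0.93

0.93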